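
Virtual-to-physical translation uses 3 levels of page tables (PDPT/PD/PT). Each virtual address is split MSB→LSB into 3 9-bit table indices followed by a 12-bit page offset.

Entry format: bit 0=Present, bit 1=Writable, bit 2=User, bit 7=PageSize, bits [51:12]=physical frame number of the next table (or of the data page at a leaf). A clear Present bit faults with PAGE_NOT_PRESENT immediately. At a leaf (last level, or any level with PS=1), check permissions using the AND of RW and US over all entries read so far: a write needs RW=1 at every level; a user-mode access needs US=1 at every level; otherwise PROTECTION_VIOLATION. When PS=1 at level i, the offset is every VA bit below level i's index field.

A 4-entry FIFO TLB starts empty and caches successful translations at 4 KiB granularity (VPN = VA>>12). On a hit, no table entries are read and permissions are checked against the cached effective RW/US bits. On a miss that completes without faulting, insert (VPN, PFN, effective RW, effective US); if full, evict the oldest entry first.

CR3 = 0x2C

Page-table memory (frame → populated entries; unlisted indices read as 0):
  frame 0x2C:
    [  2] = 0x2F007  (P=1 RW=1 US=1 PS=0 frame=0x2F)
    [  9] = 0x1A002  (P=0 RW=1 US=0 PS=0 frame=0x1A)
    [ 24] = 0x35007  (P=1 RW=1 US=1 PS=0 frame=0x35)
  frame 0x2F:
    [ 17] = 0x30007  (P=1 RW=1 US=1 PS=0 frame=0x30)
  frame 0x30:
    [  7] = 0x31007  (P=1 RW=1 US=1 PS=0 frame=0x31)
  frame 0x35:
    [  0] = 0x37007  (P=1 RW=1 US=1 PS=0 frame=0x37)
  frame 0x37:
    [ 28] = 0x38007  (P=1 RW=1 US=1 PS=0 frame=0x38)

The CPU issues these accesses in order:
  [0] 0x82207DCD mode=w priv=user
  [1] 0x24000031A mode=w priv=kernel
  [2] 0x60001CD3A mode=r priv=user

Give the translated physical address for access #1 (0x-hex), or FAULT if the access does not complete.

Walk each access:
#0 VA=0x82207DCD (w,user):
  lvl0: tbl 0x2C, slot 2 ⇒ 0x2F007 (P1/RW1/US1/PS0)
  lvl1: tbl 0x2F, slot 17 ⇒ 0x30007 (P1/RW1/US1/PS0)
  lvl2: tbl 0x30, slot 7 ⇒ 0x31007 (P1/RW1/US1/PS0)
  ✓ 0x31DCD  — 3 lookups
#1 VA=0x24000031A (w,kernel):
  lvl0: tbl 0x2C, slot 9 ⇒ 0x1A002 (P0/RW1/US0/PS0)
  ⇒ fault: PAGE_NOT_PRESENT  — 1 lookups
#2 VA=0x60001CD3A (r,user):
  lvl0: tbl 0x2C, slot 24 ⇒ 0x35007 (P1/RW1/US1/PS0)
  lvl1: tbl 0x35, slot 0 ⇒ 0x37007 (P1/RW1/US1/PS0)
  lvl2: tbl 0x37, slot 28 ⇒ 0x38007 (P1/RW1/US1/PS0)
  ✓ 0x38D3A  — 3 lookups

Access #1 PA: FAULT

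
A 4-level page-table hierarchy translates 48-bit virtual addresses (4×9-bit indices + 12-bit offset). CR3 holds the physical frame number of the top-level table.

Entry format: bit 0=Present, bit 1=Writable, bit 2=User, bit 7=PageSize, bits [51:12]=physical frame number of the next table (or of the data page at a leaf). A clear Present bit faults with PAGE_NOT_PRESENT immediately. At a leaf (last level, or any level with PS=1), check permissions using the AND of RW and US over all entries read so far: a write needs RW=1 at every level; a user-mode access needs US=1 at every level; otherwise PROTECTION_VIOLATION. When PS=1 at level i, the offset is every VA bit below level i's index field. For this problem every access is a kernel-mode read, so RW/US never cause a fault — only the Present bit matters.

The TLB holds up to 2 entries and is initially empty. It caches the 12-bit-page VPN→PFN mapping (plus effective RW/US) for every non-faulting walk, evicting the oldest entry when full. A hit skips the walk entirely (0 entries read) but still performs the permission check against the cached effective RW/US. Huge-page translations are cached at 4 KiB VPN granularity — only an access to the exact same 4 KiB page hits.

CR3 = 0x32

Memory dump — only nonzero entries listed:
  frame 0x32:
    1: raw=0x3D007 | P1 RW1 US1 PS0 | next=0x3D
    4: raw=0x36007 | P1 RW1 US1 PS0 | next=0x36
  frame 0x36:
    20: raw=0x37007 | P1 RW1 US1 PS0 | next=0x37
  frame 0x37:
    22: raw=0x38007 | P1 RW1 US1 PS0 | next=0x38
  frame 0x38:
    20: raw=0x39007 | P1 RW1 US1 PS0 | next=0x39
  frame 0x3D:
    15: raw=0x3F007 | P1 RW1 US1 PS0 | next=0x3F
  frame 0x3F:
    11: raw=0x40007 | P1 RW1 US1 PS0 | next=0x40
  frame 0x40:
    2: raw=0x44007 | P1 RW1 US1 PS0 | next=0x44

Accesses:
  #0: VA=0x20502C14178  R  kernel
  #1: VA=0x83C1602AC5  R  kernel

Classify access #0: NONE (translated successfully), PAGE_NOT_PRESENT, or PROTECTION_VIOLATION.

Per-access translation:
#0 VA=0x20502C14178 (r,kernel):
  lvl0: tbl 0x32, slot 4 ⇒ 0x36007 (P1/RW1/US1/PS0)
  lvl1: tbl 0x36, slot 20 ⇒ 0x37007 (P1/RW1/US1/PS0)
  lvl2: tbl 0x37, slot 22 ⇒ 0x38007 (P1/RW1/US1/PS0)
  lvl3: tbl 0x38, slot 20 ⇒ 0x39007 (P1/RW1/US1/PS0)
  → PA=0x39178  (4 entries read)
#1 VA=0x83C1602AC5 (r,kernel):
  lvl0: tbl 0x32, slot 1 ⇒ 0x3D007 (P1/RW1/US1/PS0)
  lvl1: tbl 0x3D, slot 15 ⇒ 0x3F007 (P1/RW1/US1/PS0)
  lvl2: tbl 0x3F, slot 11 ⇒ 0x40007 (P1/RW1/US1/PS0)
  lvl3: tbl 0x40, slot 2 ⇒ 0x44007 (P1/RW1/US1/PS0)
  → PA=0x44AC5  (4 entries read)

Access #0 fault: NONE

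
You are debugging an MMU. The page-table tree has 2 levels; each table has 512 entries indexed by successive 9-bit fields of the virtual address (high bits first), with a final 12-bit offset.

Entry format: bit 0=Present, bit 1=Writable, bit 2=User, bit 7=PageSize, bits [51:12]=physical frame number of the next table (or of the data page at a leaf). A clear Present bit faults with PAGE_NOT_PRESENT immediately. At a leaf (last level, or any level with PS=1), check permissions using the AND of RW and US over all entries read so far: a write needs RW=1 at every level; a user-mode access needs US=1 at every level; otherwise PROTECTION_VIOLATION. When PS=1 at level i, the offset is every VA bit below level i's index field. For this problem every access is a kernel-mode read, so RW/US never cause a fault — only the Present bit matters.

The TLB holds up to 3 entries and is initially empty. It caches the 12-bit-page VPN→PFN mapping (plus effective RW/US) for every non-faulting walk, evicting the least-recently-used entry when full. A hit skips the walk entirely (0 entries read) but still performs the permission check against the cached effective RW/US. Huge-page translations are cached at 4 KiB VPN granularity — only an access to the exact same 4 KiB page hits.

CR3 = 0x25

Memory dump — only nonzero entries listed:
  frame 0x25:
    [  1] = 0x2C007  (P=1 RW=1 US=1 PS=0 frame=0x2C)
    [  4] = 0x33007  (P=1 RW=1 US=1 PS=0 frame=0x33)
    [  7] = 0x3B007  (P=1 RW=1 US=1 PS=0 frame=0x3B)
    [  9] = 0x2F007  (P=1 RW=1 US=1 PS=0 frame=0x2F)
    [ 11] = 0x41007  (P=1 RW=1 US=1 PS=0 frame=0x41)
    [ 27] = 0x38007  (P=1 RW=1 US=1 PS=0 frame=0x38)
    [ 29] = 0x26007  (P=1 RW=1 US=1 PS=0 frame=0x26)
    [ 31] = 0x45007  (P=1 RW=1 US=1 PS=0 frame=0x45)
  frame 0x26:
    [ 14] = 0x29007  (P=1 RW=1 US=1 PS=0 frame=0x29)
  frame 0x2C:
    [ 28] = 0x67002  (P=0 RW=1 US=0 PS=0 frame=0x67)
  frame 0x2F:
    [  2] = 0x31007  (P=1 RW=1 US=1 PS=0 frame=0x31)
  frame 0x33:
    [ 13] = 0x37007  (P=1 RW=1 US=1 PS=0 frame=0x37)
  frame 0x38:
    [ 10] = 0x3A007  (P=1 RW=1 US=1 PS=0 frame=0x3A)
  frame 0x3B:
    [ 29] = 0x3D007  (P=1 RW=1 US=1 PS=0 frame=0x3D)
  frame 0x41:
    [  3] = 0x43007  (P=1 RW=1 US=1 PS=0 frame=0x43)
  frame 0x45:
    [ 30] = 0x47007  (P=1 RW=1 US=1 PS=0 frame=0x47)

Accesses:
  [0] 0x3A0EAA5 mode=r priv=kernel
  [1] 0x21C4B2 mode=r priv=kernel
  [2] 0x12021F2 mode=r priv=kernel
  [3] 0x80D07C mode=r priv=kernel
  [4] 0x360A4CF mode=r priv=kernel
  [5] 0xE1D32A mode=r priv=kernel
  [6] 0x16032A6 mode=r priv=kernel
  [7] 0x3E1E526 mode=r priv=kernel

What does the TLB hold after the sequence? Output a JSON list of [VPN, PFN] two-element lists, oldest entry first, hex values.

Per-access translation:
#0 VA=0x3A0EAA5 (r,kernel):
  lvl0: tbl 0x25, slot 29 ⇒ 0x26007 (P1/RW1/US1/PS0)
  lvl1: tbl 0x26, slot 14 ⇒ 0x29007 (P1/RW1/US1/PS0)
  ⇒ phys 0x29AA5  [2 reads]
#1 VA=0x21C4B2 (r,kernel):
  lvl0: tbl 0x25, slot 1 ⇒ 0x2C007 (P1/RW1/US1/PS0)
  lvl1: tbl 0x2C, slot 28 ⇒ 0x67002 (P0/RW1/US0/PS0)
  ⇒ fault: PAGE_NOT_PRESENT  — 2 lookups
#2 VA=0x12021F2 (r,kernel):
  lvl0: tbl 0x25, slot 9 ⇒ 0x2F007 (P1/RW1/US1/PS0)
  lvl1: tbl 0x2F, slot 2 ⇒ 0x31007 (P1/RW1/US1/PS0)
  ⇒ phys 0x311F2  [2 reads]
#3 VA=0x80D07C (r,kernel):
  lvl0: tbl 0x25, slot 4 ⇒ 0x33007 (P1/RW1/US1/PS0)
  lvl1: tbl 0x33, slot 13 ⇒ 0x37007 (P1/RW1/US1/PS0)
  ⇒ phys 0x3707C  [2 reads]
#4 VA=0x360A4CF (r,kernel):
  lvl0: tbl 0x25, slot 27 ⇒ 0x38007 (P1/RW1/US1/PS0)
  lvl1: tbl 0x38, slot 10 ⇒ 0x3A007 (P1/RW1/US1/PS0)
  ⇒ phys 0x3A4CF  [2 reads]
#5 VA=0xE1D32A (r,kernel):
  lvl0: tbl 0x25, slot 7 ⇒ 0x3B007 (P1/RW1/US1/PS0)
  lvl1: tbl 0x3B, slot 29 ⇒ 0x3D007 (P1/RW1/US1/PS0)
  ⇒ phys 0x3D32A  [2 reads]
#6 VA=0x16032A6 (r,kernel):
  lvl0: tbl 0x25, slot 11 ⇒ 0x41007 (P1/RW1/US1/PS0)
  lvl1: tbl 0x41, slot 3 ⇒ 0x43007 (P1/RW1/US1/PS0)
  ⇒ phys 0x432A6  [2 reads]
#7 VA=0x3E1E526 (r,kernel):
  lvl0: tbl 0x25, slot 31 ⇒ 0x45007 (P1/RW1/US1/PS0)
  lvl1: tbl 0x45, slot 30 ⇒ 0x47007 (P1/RW1/US1/PS0)
  ⇒ phys 0x47526  [2 reads]

TLB: [["0xE1D", "0x3D"], ["0x1603", "0x43"], ["0x3E1E", "0x47"]]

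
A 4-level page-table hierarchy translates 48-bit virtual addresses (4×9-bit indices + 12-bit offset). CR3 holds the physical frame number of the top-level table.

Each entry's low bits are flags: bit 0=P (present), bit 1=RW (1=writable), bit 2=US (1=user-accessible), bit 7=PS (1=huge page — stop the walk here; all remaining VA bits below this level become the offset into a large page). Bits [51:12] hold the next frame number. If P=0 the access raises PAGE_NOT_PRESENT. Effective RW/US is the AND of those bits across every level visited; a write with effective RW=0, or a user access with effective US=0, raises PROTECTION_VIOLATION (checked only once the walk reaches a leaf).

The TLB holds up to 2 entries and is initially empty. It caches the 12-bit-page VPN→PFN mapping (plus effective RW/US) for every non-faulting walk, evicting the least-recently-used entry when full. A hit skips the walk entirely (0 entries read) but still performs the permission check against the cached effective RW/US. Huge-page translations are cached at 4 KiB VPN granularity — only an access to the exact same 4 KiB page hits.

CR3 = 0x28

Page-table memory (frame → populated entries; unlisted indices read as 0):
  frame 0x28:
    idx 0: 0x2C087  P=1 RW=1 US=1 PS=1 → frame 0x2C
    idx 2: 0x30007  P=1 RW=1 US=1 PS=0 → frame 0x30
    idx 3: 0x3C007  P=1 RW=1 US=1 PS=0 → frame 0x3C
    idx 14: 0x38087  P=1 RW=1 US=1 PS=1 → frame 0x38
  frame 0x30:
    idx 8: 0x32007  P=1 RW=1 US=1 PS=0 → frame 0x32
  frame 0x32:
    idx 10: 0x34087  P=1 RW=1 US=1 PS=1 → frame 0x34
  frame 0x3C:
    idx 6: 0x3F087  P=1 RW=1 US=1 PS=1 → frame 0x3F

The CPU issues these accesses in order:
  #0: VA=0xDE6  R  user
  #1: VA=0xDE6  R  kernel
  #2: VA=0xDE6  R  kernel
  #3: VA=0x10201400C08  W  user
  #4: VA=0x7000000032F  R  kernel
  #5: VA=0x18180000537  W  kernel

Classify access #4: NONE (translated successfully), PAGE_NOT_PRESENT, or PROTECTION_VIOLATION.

Walk each access:
#0 VA=0xDE6 (r,user):
  L0 @0x28[0] → 0x2C087  P=1,RW=1,US=1,PS=1
  ✓ 0x2CDE6 (huge @L0)  — 1 lookups
#1 VA=0xDE6 (r,kernel):
  TLB hit vpn=0x0 → PA=0x2CDE6
#2 VA=0xDE6 (r,kernel):
  TLB hit vpn=0x0 → PA=0x2CDE6
#3 VA=0x10201400C08 (w,user):
  L0 @0x28[2] → 0x30007  P=1,RW=1,US=1,PS=0
  L1 @0x30[8] → 0x32007  P=1,RW=1,US=1,PS=0
  L2 @0x32[10] → 0x34087  P=1,RW=1,US=1,PS=1
  ✓ 0x34C08 (huge @L2)  — 3 lookups
#4 VA=0x7000000032F (r,kernel):
  L0 @0x28[14] → 0x38087  P=1,RW=1,US=1,PS=1
  ✓ 0x3832F (huge @L0)  — 1 lookups
#5 VA=0x18180000537 (w,kernel):
  L0 @0x28[3] → 0x3C007  P=1,RW=1,US=1,PS=0
  L1 @0x3C[6] → 0x3F087  P=1,RW=1,US=1,PS=1
  ✓ 0x3F537 (huge @L1)  — 2 lookups

Access #4 fault: NONE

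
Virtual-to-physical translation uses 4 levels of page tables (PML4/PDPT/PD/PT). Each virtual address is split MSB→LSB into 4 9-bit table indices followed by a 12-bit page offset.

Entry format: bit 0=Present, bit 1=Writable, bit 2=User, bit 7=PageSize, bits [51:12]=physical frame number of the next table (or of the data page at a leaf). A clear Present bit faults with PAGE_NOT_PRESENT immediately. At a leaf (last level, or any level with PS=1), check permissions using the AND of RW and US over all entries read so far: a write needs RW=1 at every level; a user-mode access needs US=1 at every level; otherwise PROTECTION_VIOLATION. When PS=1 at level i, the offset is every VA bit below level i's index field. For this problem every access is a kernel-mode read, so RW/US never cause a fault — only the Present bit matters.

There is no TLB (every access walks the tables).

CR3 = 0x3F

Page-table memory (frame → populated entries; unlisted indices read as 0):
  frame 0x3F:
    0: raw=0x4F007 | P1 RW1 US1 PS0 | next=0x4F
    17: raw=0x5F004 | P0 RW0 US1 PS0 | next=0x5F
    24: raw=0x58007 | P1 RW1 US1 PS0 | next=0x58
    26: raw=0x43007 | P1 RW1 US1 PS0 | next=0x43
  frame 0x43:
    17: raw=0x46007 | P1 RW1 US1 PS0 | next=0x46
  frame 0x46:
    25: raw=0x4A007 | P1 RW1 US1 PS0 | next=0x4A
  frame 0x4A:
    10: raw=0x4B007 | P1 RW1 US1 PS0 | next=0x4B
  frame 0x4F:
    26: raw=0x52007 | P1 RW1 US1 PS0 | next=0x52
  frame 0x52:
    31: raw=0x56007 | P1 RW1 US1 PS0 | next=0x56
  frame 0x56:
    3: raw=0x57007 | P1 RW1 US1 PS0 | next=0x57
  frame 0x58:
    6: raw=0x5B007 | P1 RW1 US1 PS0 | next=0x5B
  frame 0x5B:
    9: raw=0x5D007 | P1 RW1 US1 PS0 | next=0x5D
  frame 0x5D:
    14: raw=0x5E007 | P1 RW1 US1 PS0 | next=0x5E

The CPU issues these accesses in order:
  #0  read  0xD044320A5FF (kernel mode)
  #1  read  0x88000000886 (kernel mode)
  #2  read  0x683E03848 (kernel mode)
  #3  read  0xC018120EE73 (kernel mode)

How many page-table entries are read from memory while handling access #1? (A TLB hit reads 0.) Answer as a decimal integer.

Walk each access:
#0 VA=0xD044320A5FF (r,kernel):
  [0] read 0x3F idx=26: raw=0x43007 flags P=1 W=1 U=1 S=0
  [1] read 0x43 idx=17: raw=0x46007 flags P=1 W=1 U=1 S=0
  [2] read 0x46 idx=25: raw=0x4A007 flags P=1 W=1 U=1 S=0
  [3] read 0x4A idx=10: raw=0x4B007 flags P=1 W=1 U=1 S=0
  → PA=0x4B5FF  (4 entries read)
#1 VA=0x88000000886 (r,kernel):
  [0] read 0x3F idx=17: raw=0x5F004 flags P=0 W=0 U=1 S=0
  ✗ PAGE_NOT_PRESENT  [1 reads]
#2 VA=0x683E03848 (r,kernel):
  [0] read 0x3F idx=0: raw=0x4F007 flags P=1 W=1 U=1 S=0
  [1] read 0x4F idx=26: raw=0x52007 flags P=1 W=1 U=1 S=0
  [2] read 0x52 idx=31: raw=0x56007 flags P=1 W=1 U=1 S=0
  [3] read 0x56 idx=3: raw=0x57007 flags P=1 W=1 U=1 S=0
  → PA=0x57848  (4 entries read)
#3 VA=0xC018120EE73 (r,kernel):
  [0] read 0x3F idx=24: raw=0x58007 flags P=1 W=1 U=1 S=0
  [1] read 0x58 idx=6: raw=0x5B007 flags P=1 W=1 U=1 S=0
  [2] read 0x5B idx=9: raw=0x5D007 flags P=1 W=1 U=1 S=0
  [3] read 0x5D idx=14: raw=0x5E007 flags P=1 W=1 U=1 S=0
  → PA=0x5EE73  (4 entries read)

Entries read for #1: 1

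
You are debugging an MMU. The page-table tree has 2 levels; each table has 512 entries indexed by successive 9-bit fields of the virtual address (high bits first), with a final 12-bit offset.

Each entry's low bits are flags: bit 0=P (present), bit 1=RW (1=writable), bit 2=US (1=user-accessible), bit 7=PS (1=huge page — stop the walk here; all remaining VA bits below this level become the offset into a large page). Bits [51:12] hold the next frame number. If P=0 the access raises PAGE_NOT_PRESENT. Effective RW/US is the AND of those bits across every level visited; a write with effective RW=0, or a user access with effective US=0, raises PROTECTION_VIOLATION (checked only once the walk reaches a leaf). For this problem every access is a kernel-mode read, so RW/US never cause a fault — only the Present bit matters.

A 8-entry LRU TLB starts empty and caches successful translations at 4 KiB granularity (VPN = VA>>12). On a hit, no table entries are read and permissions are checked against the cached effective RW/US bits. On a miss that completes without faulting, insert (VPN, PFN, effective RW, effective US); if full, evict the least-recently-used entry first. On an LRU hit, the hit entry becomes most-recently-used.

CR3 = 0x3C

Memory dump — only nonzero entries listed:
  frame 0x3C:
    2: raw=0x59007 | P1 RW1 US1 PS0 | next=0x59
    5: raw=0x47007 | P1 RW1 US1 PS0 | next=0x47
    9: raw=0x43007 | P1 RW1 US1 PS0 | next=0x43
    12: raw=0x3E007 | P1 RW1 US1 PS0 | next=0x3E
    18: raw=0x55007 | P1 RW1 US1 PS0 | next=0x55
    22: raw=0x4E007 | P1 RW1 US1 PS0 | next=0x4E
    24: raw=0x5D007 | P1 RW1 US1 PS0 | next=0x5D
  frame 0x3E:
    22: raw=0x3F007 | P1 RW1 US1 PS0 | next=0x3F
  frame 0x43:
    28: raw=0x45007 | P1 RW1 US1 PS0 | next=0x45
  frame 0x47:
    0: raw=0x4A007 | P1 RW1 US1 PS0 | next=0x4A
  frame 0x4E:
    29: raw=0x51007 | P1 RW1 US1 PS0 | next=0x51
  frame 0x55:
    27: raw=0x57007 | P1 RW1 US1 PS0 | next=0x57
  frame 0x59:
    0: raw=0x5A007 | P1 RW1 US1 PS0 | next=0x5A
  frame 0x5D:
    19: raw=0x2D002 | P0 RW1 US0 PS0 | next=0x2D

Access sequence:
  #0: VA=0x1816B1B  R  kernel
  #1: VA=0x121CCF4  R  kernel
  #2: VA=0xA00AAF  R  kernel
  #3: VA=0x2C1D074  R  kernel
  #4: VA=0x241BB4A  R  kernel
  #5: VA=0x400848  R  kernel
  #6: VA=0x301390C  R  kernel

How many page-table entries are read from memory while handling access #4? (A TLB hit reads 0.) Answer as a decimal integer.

Per-access translation:
#0 VA=0x1816B1B (r,kernel):
  lvl0: tbl 0x3C, slot 12 ⇒ 0x3E007 (P1/RW1/US1/PS0)
  lvl1: tbl 0x3E, slot 22 ⇒ 0x3F007 (P1/RW1/US1/PS0)
  ✓ 0x3FB1B  — 2 lookups
#1 VA=0x121CCF4 (r,kernel):
  lvl0: tbl 0x3C, slot 9 ⇒ 0x43007 (P1/RW1/US1/PS0)
  lvl1: tbl 0x43, slot 28 ⇒ 0x45007 (P1/RW1/US1/PS0)
  ✓ 0x45CF4  — 2 lookups
#2 VA=0xA00AAF (r,kernel):
  lvl0: tbl 0x3C, slot 5 ⇒ 0x47007 (P1/RW1/US1/PS0)
  lvl1: tbl 0x47, slot 0 ⇒ 0x4A007 (P1/RW1/US1/PS0)
  ✓ 0x4AAAF  — 2 lookups
#3 VA=0x2C1D074 (r,kernel):
  lvl0: tbl 0x3C, slot 22 ⇒ 0x4E007 (P1/RW1/US1/PS0)
  lvl1: tbl 0x4E, slot 29 ⇒ 0x51007 (P1/RW1/US1/PS0)
  ✓ 0x51074  — 2 lookups
#4 VA=0x241BB4A (r,kernel):
  lvl0: tbl 0x3C, slot 18 ⇒ 0x55007 (P1/RW1/US1/PS0)
  lvl1: tbl 0x55, slot 27 ⇒ 0x57007 (P1/RW1/US1/PS0)
  ✓ 0x57B4A  — 2 lookups
#5 VA=0x400848 (r,kernel):
  lvl0: tbl 0x3C, slot 2 ⇒ 0x59007 (P1/RW1/US1/PS0)
  lvl1: tbl 0x59, slot 0 ⇒ 0x5A007 (P1/RW1/US1/PS0)
  ✓ 0x5A848  — 2 lookups
#6 VA=0x301390C (r,kernel):
  lvl0: tbl 0x3C, slot 24 ⇒ 0x5D007 (P1/RW1/US1/PS0)
  lvl1: tbl 0x5D, slot 19 ⇒ 0x2D002 (P0/RW1/US0/PS0)
  → PAGE_NOT_PRESENT  (2 entries read)

Entries read for #4: 2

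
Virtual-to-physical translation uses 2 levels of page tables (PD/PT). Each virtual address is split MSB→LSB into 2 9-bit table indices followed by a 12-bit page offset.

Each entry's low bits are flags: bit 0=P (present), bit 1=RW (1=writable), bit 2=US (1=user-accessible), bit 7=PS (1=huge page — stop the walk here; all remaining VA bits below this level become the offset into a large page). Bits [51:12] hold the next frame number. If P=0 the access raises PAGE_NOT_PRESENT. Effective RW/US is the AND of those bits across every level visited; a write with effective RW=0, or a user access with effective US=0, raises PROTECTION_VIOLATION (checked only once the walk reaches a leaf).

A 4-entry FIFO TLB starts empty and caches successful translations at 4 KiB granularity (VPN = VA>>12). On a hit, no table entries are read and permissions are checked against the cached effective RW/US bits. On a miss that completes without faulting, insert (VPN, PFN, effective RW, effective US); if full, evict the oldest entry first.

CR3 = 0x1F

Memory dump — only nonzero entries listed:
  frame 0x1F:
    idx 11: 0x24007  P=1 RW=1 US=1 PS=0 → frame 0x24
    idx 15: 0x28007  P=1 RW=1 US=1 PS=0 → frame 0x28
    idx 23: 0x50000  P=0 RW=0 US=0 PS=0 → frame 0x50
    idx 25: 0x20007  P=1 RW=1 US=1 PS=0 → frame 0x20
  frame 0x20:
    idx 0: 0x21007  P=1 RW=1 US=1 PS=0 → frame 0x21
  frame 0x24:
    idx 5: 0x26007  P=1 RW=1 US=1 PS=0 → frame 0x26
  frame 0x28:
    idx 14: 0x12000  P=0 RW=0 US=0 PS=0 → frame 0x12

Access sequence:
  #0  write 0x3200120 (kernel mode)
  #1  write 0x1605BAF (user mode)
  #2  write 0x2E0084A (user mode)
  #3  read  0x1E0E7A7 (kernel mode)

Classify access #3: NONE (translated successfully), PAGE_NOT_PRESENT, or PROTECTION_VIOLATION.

Trace:
#0 VA=0x3200120 (w,kernel):
  lvl0: tbl 0x1F, slot 25 ⇒ 0x20007 (P1/RW1/US1/PS0)
  lvl1: tbl 0x20, slot 0 ⇒ 0x21007 (P1/RW1/US1/PS0)
  → PA=0x21120  (2 entries read)
#1 VA=0x1605BAF (w,user):
  lvl0: tbl 0x1F, slot 11 ⇒ 0x24007 (P1/RW1/US1/PS0)
  lvl1: tbl 0x24, slot 5 ⇒ 0x26007 (P1/RW1/US1/PS0)
  → PA=0x26BAF  (2 entries read)
#2 VA=0x2E0084A (w,user):
  lvl0: tbl 0x1F, slot 23 ⇒ 0x50000 (P0/RW0/US0/PS0)
  ✗ PAGE_NOT_PRESENT  [1 reads]
#3 VA=0x1E0E7A7 (r,kernel):
  lvl0: tbl 0x1F, slot 15 ⇒ 0x28007 (P1/RW1/US1/PS0)
  lvl1: tbl 0x28, slot 14 ⇒ 0x12000 (P0/RW0/US0/PS0)
  ✗ PAGE_NOT_PRESENT  [2 reads]

Access #3 fault: PAGE_NOT_PRESENT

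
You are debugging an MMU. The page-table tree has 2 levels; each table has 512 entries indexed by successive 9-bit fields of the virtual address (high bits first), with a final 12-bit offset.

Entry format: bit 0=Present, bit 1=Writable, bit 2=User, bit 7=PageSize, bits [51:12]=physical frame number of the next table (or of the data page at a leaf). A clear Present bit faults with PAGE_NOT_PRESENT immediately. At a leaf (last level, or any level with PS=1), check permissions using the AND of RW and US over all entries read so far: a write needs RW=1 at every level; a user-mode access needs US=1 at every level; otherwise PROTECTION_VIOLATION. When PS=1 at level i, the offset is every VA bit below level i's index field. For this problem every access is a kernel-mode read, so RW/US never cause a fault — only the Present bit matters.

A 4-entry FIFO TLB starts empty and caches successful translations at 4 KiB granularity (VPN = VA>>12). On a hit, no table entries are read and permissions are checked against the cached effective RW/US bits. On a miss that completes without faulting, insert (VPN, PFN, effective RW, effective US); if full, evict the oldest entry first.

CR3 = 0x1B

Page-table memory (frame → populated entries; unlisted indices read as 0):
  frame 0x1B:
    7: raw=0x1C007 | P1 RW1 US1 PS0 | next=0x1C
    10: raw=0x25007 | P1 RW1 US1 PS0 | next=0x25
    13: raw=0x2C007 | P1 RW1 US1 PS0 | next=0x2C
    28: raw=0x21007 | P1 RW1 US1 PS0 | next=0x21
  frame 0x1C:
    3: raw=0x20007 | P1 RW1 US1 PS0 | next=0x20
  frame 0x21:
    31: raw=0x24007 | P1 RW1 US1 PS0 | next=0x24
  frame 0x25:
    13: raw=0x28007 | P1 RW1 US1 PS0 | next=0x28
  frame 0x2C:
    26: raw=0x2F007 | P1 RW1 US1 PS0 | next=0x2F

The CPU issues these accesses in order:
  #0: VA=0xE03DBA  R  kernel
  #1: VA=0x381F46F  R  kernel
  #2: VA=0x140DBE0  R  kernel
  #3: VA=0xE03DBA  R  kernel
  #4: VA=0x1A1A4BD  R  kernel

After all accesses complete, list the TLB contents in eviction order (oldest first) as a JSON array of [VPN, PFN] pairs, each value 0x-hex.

Walk each access:
#0 VA=0xE03DBA (r,kernel):
  lvl0: tbl 0x1B, slot 7 ⇒ 0x1C007 (P1/RW1/US1/PS0)
  lvl1: tbl 0x1C, slot 3 ⇒ 0x20007 (P1/RW1/US1/PS0)
  ✓ 0x20DBA  — 2 lookups
#1 VA=0x381F46F (r,kernel):
  lvl0: tbl 0x1B, slot 28 ⇒ 0x21007 (P1/RW1/US1/PS0)
  lvl1: tbl 0x21, slot 31 ⇒ 0x24007 (P1/RW1/US1/PS0)
  ✓ 0x2446F  — 2 lookups
#2 VA=0x140DBE0 (r,kernel):
  lvl0: tbl 0x1B, slot 10 ⇒ 0x25007 (P1/RW1/US1/PS0)
  lvl1: tbl 0x25, slot 13 ⇒ 0x28007 (P1/RW1/US1/PS0)
  ✓ 0x28BE0  — 2 lookups
#3 VA=0xE03DBA (r,kernel):
  TLB hit vpn=0xE03 → PA=0x20DBA
#4 VA=0x1A1A4BD (r,kernel):
  lvl0: tbl 0x1B, slot 13 ⇒ 0x2C007 (P1/RW1/US1/PS0)
  lvl1: tbl 0x2C, slot 26 ⇒ 0x2F007 (P1/RW1/US1/PS0)
  ✓ 0x2F4BD  — 2 lookups

TLB: [["0xE03", "0x20"], ["0x381F", "0x24"], ["0x140D", "0x28"], ["0x1A1A", "0x2F"]]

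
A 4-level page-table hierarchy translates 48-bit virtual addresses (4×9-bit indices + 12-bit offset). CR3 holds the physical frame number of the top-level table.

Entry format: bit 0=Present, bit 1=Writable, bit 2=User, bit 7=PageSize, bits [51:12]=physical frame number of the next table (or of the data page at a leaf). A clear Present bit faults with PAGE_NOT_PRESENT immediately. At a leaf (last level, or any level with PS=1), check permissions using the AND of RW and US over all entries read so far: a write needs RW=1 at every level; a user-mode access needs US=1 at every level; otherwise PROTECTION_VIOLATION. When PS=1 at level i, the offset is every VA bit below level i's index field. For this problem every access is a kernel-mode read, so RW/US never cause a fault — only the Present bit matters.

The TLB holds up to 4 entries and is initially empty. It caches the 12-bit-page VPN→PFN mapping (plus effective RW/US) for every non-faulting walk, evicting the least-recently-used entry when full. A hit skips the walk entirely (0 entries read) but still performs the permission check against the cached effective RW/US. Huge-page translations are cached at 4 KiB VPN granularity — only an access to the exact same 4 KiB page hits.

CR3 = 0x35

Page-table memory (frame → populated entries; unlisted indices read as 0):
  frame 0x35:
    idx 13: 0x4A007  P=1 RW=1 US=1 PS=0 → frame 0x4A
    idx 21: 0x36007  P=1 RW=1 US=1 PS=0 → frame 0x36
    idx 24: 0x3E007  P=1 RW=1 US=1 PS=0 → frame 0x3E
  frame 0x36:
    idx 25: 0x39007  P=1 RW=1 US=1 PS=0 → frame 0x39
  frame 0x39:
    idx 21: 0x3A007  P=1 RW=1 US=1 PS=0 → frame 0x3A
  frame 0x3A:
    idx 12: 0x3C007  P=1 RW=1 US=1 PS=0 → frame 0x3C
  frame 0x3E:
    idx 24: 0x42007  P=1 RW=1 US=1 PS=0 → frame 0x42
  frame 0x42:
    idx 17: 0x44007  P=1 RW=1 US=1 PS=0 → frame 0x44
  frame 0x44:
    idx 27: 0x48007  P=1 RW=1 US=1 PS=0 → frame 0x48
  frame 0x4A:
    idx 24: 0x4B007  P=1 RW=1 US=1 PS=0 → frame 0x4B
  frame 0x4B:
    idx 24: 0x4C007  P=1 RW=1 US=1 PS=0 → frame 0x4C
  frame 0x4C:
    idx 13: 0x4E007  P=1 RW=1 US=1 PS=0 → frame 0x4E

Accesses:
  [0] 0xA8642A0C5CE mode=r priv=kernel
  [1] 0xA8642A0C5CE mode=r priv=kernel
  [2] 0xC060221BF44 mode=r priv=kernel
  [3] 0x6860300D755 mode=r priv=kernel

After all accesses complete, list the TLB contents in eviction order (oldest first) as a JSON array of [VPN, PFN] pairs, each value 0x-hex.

Trace:
#0 VA=0xA8642A0C5CE (r,kernel):
  lvl0: tbl 0x35, slot 21 ⇒ 0x36007 (P1/RW1/US1/PS0)
  lvl1: tbl 0x36, slot 25 ⇒ 0x39007 (P1/RW1/US1/PS0)
  lvl2: tbl 0x39, slot 21 ⇒ 0x3A007 (P1/RW1/US1/PS0)
  lvl3: tbl 0x3A, slot 12 ⇒ 0x3C007 (P1/RW1/US1/PS0)
  ⇒ phys 0x3C5CE  [4 reads]
#1 VA=0xA8642A0C5CE (r,kernel):
  TLB hit vpn=0xA8642A0C → PA=0x3C5CE
#2 VA=0xC060221BF44 (r,kernel):
  lvl0: tbl 0x35, slot 24 ⇒ 0x3E007 (P1/RW1/US1/PS0)
  lvl1: tbl 0x3E, slot 24 ⇒ 0x42007 (P1/RW1/US1/PS0)
  lvl2: tbl 0x42, slot 17 ⇒ 0x44007 (P1/RW1/US1/PS0)
  lvl3: tbl 0x44, slot 27 ⇒ 0x48007 (P1/RW1/US1/PS0)
  ⇒ phys 0x48F44  [4 reads]
#3 VA=0x6860300D755 (r,kernel):
  lvl0: tbl 0x35, slot 13 ⇒ 0x4A007 (P1/RW1/US1/PS0)
  lvl1: tbl 0x4A, slot 24 ⇒ 0x4B007 (P1/RW1/US1/PS0)
  lvl2: tbl 0x4B, slot 24 ⇒ 0x4C007 (P1/RW1/US1/PS0)
  lvl3: tbl 0x4C, slot 13 ⇒ 0x4E007 (P1/RW1/US1/PS0)
  ⇒ phys 0x4E755  [4 reads]

TLB: [["0xA8642A0C", "0x3C"], ["0xC060221B", "0x48"], ["0x6860300D", "0x4E"]]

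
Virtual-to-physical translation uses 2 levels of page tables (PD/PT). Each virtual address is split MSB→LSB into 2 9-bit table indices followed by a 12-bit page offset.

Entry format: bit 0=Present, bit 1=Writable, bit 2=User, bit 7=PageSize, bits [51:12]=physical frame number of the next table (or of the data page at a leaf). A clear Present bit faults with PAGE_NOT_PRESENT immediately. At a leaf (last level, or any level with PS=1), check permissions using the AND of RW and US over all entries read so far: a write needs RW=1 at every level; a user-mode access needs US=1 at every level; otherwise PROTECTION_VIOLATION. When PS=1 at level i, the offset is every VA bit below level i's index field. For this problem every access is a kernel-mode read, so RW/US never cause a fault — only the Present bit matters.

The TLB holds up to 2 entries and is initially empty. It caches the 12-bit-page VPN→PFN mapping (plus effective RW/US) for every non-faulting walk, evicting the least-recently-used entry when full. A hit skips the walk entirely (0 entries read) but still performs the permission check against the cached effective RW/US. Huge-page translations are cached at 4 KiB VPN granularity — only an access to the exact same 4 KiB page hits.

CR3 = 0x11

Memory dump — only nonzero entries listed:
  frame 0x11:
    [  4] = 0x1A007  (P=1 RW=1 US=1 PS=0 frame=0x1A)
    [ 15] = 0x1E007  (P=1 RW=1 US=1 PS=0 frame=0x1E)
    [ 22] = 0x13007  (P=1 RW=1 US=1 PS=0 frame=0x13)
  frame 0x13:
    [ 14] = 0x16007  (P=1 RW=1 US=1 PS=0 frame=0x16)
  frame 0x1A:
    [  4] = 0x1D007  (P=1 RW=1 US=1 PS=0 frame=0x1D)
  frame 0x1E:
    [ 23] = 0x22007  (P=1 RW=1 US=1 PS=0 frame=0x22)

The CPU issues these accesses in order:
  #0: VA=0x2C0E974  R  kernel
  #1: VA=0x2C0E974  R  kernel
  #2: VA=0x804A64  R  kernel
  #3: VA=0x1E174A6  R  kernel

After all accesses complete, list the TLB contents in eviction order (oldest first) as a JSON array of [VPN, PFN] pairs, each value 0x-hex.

Trace:
#0 VA=0x2C0E974 (r,kernel):
  lvl0: tbl 0x11, slot 22 ⇒ 0x13007 (P1/RW1/US1/PS0)
  lvl1: tbl 0x13, slot 14 ⇒ 0x16007 (P1/RW1/US1/PS0)
  → PA=0x16974  (2 entries read)
#1 VA=0x2C0E974 (r,kernel):
  TLB hit vpn=0x2C0E → PA=0x16974
#2 VA=0x804A64 (r,kernel):
  lvl0: tbl 0x11, slot 4 ⇒ 0x1A007 (P1/RW1/US1/PS0)
  lvl1: tbl 0x1A, slot 4 ⇒ 0x1D007 (P1/RW1/US1/PS0)
  → PA=0x1DA64  (2 entries read)
#3 VA=0x1E174A6 (r,kernel):
  lvl0: tbl 0x11, slot 15 ⇒ 0x1E007 (P1/RW1/US1/PS0)
  lvl1: tbl 0x1E, slot 23 ⇒ 0x22007 (P1/RW1/US1/PS0)
  → PA=0x224A6  (2 entries read)

TLB: [["0x804", "0x1D"], ["0x1E17", "0x22"]]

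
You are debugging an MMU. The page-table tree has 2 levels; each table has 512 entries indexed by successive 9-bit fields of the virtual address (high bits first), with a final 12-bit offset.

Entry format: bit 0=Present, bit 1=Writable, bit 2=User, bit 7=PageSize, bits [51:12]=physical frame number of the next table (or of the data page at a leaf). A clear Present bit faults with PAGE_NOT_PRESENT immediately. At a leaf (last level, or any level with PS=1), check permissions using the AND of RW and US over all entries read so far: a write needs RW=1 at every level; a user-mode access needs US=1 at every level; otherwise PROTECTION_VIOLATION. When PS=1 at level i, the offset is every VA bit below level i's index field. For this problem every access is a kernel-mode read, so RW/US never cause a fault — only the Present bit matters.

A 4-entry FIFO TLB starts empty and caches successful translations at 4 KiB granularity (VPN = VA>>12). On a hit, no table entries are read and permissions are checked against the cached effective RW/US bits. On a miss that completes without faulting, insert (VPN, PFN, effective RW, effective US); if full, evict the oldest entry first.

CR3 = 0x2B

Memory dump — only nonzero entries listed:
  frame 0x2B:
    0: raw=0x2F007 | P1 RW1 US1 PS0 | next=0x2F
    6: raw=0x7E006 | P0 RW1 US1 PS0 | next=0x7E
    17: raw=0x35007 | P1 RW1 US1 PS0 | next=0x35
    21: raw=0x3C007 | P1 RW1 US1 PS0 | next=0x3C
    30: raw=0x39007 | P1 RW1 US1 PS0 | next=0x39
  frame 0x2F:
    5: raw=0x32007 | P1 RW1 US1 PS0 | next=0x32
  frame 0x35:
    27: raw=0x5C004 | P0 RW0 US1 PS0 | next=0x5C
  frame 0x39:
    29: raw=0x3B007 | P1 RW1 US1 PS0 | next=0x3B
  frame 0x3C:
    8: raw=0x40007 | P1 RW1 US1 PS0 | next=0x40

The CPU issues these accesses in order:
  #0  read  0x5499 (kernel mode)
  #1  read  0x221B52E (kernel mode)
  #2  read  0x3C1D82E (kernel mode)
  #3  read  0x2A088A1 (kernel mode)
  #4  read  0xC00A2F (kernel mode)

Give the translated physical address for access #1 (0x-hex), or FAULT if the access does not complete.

Walk each access:
#0 VA=0x5499 (r,kernel):
  L0: frame=0x2B idx=0 entry=0x2F007 [P=1 RW=1 US=1 PS=0]
  L1: frame=0x2F idx=5 entry=0x32007 [P=1 RW=1 US=1 PS=0]
  ⇒ phys 0x32499  [2 reads]
#1 VA=0x221B52E (r,kernel):
  L0: frame=0x2B idx=17 entry=0x35007 [P=1 RW=1 US=1 PS=0]
  L1: frame=0x35 idx=27 entry=0x5C004 [P=0 RW=0 US=1 PS=0]
  ⇒ fault: PAGE_NOT_PRESENT  — 2 lookups
#2 VA=0x3C1D82E (r,kernel):
  L0: frame=0x2B idx=30 entry=0x39007 [P=1 RW=1 US=1 PS=0]
  L1: frame=0x39 idx=29 entry=0x3B007 [P=1 RW=1 US=1 PS=0]
  ⇒ phys 0x3B82E  [2 reads]
#3 VA=0x2A088A1 (r,kernel):
  L0: frame=0x2B idx=21 entry=0x3C007 [P=1 RW=1 US=1 PS=0]
  L1: frame=0x3C idx=8 entry=0x40007 [P=1 RW=1 US=1 PS=0]
  ⇒ phys 0x408A1  [2 reads]
#4 VA=0xC00A2F (r,kernel):
  L0: frame=0x2B idx=6 entry=0x7E006 [P=0 RW=1 US=1 PS=0]
  ⇒ fault: PAGE_NOT_PRESENT  — 1 lookups

Access #1 PA: FAULT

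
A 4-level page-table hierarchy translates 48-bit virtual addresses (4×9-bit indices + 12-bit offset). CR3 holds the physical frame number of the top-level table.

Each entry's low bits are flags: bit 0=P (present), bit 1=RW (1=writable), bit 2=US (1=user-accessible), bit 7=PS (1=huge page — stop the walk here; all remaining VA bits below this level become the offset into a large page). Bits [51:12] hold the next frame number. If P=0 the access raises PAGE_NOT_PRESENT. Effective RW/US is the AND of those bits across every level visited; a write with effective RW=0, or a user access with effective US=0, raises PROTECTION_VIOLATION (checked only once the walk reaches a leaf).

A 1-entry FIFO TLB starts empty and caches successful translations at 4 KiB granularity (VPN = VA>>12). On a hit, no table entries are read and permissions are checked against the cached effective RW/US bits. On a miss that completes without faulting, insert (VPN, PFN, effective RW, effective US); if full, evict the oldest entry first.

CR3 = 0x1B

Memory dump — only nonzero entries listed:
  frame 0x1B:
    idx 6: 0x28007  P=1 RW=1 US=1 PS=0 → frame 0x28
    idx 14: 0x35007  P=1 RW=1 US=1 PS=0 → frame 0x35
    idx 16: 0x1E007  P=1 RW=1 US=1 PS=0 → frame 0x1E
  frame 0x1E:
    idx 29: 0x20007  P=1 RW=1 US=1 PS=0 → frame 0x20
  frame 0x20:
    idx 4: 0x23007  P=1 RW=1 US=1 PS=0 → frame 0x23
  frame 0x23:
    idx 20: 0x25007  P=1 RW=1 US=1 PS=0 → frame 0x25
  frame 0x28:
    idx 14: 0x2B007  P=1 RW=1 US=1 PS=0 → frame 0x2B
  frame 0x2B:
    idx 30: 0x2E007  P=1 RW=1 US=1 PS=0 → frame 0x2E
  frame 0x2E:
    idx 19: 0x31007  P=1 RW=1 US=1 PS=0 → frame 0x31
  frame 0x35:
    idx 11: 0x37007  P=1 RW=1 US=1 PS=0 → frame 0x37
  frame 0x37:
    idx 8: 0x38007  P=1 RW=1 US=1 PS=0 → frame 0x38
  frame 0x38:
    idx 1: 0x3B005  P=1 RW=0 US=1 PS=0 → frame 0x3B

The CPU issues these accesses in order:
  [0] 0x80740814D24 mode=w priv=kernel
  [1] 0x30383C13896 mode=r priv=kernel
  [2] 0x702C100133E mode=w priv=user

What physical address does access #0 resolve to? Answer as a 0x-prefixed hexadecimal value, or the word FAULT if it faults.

Per-access translation:
#0 VA=0x80740814D24 (w,kernel):
  [0] read 0x1B idx=16: raw=0x1E007 flags P=1 W=1 U=1 S=0
  [1] read 0x1E idx=29: raw=0x20007 flags P=1 W=1 U=1 S=0
  [2] read 0x20 idx=4: raw=0x23007 flags P=1 W=1 U=1 S=0
  [3] read 0x23 idx=20: raw=0x25007 flags P=1 W=1 U=1 S=0
  → PA=0x25D24  (4 entries read)
#1 VA=0x30383C13896 (r,kernel):
  [0] read 0x1B idx=6: raw=0x28007 flags P=1 W=1 U=1 S=0
  [1] read 0x28 idx=14: raw=0x2B007 flags P=1 W=1 U=1 S=0
  [2] read 0x2B idx=30: raw=0x2E007 flags P=1 W=1 U=1 S=0
  [3] read 0x2E idx=19: raw=0x31007 flags P=1 W=1 U=1 S=0
  → PA=0x31896  (4 entries read)
#2 VA=0x702C100133E (w,user):
  [0] read 0x1B idx=14: raw=0x35007 flags P=1 W=1 U=1 S=0
  [1] read 0x35 idx=11: raw=0x37007 flags P=1 W=1 U=1 S=0
  [2] read 0x37 idx=8: raw=0x38007 flags P=1 W=1 U=1 S=0
  [3] read 0x38 idx=1: raw=0x3B005 flags P=1 W=0 U=1 S=0
  ✗ PROTECTION_VIOLATION  [4 reads]

Access #0 PA: 0x25D24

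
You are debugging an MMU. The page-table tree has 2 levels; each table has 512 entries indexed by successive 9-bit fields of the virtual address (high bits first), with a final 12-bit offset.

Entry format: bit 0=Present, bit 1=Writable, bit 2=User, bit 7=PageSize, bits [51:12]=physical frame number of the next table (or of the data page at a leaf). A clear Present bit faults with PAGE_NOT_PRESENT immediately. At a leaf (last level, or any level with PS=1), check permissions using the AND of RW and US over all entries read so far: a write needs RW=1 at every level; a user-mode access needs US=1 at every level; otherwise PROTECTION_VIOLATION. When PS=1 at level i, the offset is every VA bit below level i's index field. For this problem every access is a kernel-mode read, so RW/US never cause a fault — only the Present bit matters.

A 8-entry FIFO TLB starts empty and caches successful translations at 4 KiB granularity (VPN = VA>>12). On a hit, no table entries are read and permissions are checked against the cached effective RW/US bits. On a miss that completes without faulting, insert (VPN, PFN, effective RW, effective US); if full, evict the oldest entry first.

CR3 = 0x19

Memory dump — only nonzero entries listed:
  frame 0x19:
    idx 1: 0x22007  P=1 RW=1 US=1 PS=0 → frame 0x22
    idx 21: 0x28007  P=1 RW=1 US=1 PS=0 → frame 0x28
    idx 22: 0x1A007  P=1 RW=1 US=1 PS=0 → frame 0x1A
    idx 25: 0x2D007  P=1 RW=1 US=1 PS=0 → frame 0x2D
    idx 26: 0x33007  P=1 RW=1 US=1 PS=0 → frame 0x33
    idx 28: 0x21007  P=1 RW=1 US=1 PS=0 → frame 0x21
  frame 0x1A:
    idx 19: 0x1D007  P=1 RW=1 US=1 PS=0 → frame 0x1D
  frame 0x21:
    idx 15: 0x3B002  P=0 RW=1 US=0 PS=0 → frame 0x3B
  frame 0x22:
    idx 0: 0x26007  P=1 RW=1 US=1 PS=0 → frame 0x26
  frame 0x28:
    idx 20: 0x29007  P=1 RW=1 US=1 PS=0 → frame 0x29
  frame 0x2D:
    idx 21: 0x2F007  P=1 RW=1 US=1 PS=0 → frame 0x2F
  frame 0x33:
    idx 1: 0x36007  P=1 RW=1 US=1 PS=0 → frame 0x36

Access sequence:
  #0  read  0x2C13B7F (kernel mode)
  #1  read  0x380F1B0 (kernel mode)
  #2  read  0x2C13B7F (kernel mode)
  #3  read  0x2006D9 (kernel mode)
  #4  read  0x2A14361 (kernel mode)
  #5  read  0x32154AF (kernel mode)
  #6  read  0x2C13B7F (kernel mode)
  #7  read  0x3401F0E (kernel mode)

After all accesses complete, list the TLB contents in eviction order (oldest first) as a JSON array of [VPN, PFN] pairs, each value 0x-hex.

Walk each access:
#0 VA=0x2C13B7F (r,kernel):
  lvl0: tbl 0x19, slot 22 ⇒ 0x1A007 (P1/RW1/US1/PS0)
  lvl1: tbl 0x1A, slot 19 ⇒ 0x1D007 (P1/RW1/US1/PS0)
  ✓ 0x1DB7F  — 2 lookups
#1 VA=0x380F1B0 (r,kernel):
  lvl0: tbl 0x19, slot 28 ⇒ 0x21007 (P1/RW1/US1/PS0)
  lvl1: tbl 0x21, slot 15 ⇒ 0x3B002 (P0/RW1/US0/PS0)
  → PAGE_NOT_PRESENT  (2 entries read)
#2 VA=0x2C13B7F (r,kernel):
  TLB hit vpn=0x2C13 → PA=0x1DB7F
#3 VA=0x2006D9 (r,kernel):
  lvl0: tbl 0x19, slot 1 ⇒ 0x22007 (P1/RW1/US1/PS0)
  lvl1: tbl 0x22, slot 0 ⇒ 0x26007 (P1/RW1/US1/PS0)
  ✓ 0x266D9  — 2 lookups
#4 VA=0x2A14361 (r,kernel):
  lvl0: tbl 0x19, slot 21 ⇒ 0x28007 (P1/RW1/US1/PS0)
  lvl1: tbl 0x28, slot 20 ⇒ 0x29007 (P1/RW1/US1/PS0)
  ✓ 0x29361  — 2 lookups
#5 VA=0x32154AF (r,kernel):
  lvl0: tbl 0x19, slot 25 ⇒ 0x2D007 (P1/RW1/US1/PS0)
  lvl1: tbl 0x2D, slot 21 ⇒ 0x2F007 (P1/RW1/US1/PS0)
  ✓ 0x2F4AF  — 2 lookups
#6 VA=0x2C13B7F (r,kernel):
  TLB hit vpn=0x2C13 → PA=0x1DB7F
#7 VA=0x3401F0E (r,kernel):
  lvl0: tbl 0x19, slot 26 ⇒ 0x33007 (P1/RW1/US1/PS0)
  lvl1: tbl 0x33, slot 1 ⇒ 0x36007 (P1/RW1/US1/PS0)
  ✓ 0x36F0E  — 2 lookups

TLB: [["0x2C13", "0x1D"], ["0x200", "0x26"], ["0x2A14", "0x29"], ["0x3215", "0x2F"], ["0x3401", "0x36"]]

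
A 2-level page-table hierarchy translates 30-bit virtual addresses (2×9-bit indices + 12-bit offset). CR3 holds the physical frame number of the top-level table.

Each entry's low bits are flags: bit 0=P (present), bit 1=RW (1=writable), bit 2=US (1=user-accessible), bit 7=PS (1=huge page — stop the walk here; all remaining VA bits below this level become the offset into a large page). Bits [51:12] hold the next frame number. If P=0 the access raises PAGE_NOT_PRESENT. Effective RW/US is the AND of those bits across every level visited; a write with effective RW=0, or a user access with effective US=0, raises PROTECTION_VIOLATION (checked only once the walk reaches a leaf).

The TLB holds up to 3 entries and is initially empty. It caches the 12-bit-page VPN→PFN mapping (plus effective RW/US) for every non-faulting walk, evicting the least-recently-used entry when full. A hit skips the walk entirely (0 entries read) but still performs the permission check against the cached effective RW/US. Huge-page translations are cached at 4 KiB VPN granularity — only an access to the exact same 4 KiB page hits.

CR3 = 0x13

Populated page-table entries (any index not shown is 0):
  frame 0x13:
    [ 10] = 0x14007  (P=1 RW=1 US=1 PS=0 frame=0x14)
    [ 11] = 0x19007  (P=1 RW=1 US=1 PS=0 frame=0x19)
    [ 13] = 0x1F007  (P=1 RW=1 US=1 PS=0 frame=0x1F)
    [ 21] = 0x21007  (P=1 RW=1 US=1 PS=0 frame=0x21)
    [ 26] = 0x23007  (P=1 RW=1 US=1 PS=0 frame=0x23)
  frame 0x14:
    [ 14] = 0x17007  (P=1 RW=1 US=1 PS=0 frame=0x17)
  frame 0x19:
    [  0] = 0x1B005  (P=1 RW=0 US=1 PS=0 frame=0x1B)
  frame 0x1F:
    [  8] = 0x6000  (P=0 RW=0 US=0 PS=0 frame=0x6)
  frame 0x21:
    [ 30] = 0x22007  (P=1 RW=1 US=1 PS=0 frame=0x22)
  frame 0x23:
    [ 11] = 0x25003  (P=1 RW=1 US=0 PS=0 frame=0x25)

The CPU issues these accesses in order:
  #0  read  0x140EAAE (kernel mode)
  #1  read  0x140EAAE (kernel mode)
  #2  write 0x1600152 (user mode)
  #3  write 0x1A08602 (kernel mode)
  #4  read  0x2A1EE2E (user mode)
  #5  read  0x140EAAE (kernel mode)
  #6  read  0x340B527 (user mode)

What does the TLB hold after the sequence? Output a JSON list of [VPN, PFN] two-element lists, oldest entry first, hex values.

Per-access translation:
#0 VA=0x140EAAE (r,kernel):
  [0] read 0x13 idx=10: raw=0x14007 flags P=1 W=1 U=1 S=0
  [1] read 0x14 idx=14: raw=0x17007 flags P=1 W=1 U=1 S=0
  ✓ 0x17AAE  — 2 lookups
#1 VA=0x140EAAE (r,kernel):
  TLB hit vpn=0x140E → PA=0x17AAE
#2 VA=0x1600152 (w,user):
  [0] read 0x13 idx=11: raw=0x19007 flags P=1 W=1 U=1 S=0
  [1] read 0x19 idx=0: raw=0x1B005 flags P=1 W=0 U=1 S=0
  → PROTECTION_VIOLATION  (2 entries read)
#3 VA=0x1A08602 (w,kernel):
  [0] read 0x13 idx=13: raw=0x1F007 flags P=1 W=1 U=1 S=0
  [1] read 0x1F idx=8: raw=0x6000 flags P=0 W=0 U=0 S=0
  → PAGE_NOT_PRESENT  (2 entries read)
#4 VA=0x2A1EE2E (r,user):
  [0] read 0x13 idx=21: raw=0x21007 flags P=1 W=1 U=1 S=0
  [1] read 0x21 idx=30: raw=0x22007 flags P=1 W=1 U=1 S=0
  ✓ 0x22E2E  — 2 lookups
#5 VA=0x140EAAE (r,kernel):
  TLB hit vpn=0x140E → PA=0x17AAE
#6 VA=0x340B527 (r,user):
  [0] read 0x13 idx=26: raw=0x23007 flags P=1 W=1 U=1 S=0
  [1] read 0x23 idx=11: raw=0x25003 flags P=1 W=1 U=0 S=0
  → PROTECTION_VIOLATION  (2 entries read)

TLB: [["0x2A1E", "0x22"], ["0x140E", "0x17"]]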